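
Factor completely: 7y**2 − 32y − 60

Need a pair with product 7·(−60) = −420 and sum −32: that's −42 and 10.
Split the middle term: 7y**2 − 42y + 10y − 60 = 7y(y − 6) + 10(y − 6).

(7y + 10)(y − 6)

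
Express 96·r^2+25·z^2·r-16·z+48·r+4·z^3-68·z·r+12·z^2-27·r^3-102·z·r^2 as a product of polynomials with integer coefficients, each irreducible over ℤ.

Group: 4·z·(z^2+6·z·r+4·z-27·r^2-12·r) + (r-4)·(z^2+6·z·r+4·z-27·r^2-12·r); both groups contain (z^2+6·z·r+4·z-27·r^2-12·r), so (4·z+r-4) is a factor with cofactor z^2+6·z·r+4·z-27·r^2-12·r.
The cofactor groups again: z^2+6·z·r+4·z-27·r^2-12·r = z·(z+9·r+4) - 3·r·(z+9·r+4); both groups contain (z+9·r+4), giving (z-3·r)·(z+9·r+4).

(z-3·r)·(z+9·r+4)·(4·z+r-4)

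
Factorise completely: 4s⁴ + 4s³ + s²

s²(2s + 1)²

Every term has a factor of s²; factoring it out leaves 4s² + 4s + 1.
Recognize a perfect-square trinomial with the parts 2s and 1.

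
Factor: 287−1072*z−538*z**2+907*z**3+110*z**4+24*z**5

Among the possible rational roots, z = 1/4 is a root, giving the factor (4*z−1) and quotient 6*z**4+29*z**3+234*z**2−76*z−287.
Next, z = −1 is a root, so (z+1) is a factor; dividing leaves 6*z**3+23*z**2+211*z−287.
Then z = 7/6 is a root, so (6*z−7) divides it; the quotient is z**2+5*z+41.
The quadratic z**2+5*z+41 has discriminant −139 < 0 and is irreducible over ℤ.

(4*z−1)*(6*z−7)*(z+1)*(z**2+5*z+41)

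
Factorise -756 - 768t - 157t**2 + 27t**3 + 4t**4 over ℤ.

(4t + 7)(t + 2)(t + 9)(t - 6)

By the rational root theorem, t = -7/4 is a root, giving the factor (4t + 7) and quotient t**3 + 5t**2 - 48t - 108.
Then t = -2 is a root, giving the factor (t + 2) and quotient t**2 + 3t - 54.
The remaining quadratic factors as (t - 6)(t + 9).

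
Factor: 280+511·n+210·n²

Pull out the common factor 7, then factor the remaining trinomial.

7·(5·n+8)·(6·n+5)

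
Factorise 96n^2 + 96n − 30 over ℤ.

6(4n + 5)(4n − 1)

Pull out the common factor 6, then factor the remaining trinomial.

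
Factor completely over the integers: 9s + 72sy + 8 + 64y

Group as (72sy + 9s) + (64y + 8) = 9s(8y + 1) + 8(8y + 1).
Both groups share the factor (8y + 1).

(8y + 1)(9s + 8)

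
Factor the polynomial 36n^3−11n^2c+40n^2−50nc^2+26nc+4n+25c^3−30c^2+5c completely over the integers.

Group: 9n(4n^2+nc+4n−5c^2+5c) + (−5c+1)(4n^2+nc+4n−5c^2+5c); both groups contain (4n^2+nc+4n−5c^2+5c), so (9n−5c+1) is a factor with cofactor 4n^2+nc+4n−5c^2+5c.
The cofactor groups again: 4n^2+nc+4n−5c^2+5c = 4n(n−c+1) + 5c(n−c+1); both groups contain (n−c+1), giving (4n+5c)(n−c+1).

(9n−5c+1)(n−c+1)(4n+5c)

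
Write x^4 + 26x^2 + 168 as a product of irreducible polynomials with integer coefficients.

Substitute u = x^2 to get a quadratic in u, then factor.
x^2 + 14 is irreducible over ℤ (always positive, so no real roots).
x^2 + 12 is irreducible over ℤ (always positive, so no real roots).

(x^2 + 12)(x^2 + 14)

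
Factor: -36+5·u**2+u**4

(u+2)·(u-2)·(u**2+9)

Substitute w = u**2 to get a quadratic in w, then factor.
u**2+9 is irreducible over ℤ (sum of squares).
u**2-4 is a difference of squares.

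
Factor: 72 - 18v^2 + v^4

(v^2 - 12)(v^2 - 6)

Substitute u = v^2 to get a quadratic in u, then factor.
v^2 - 6 is irreducible over ℤ (6 is not a perfect square).
v^2 - 12 is irreducible over ℤ (12 is not a perfect square).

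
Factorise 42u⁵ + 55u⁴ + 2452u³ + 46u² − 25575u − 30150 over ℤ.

(2u + 3)(3u − 10)(7u + 15)(u² + u + 67)

Among the possible rational roots, u = 10/3 is a root, so (3u − 10) divides it; the quotient is 14u⁴ + 65u³ + 1034u² + 3462u + 3015.
Next, u = −15/7 is a root, giving the factor (7u + 15) and quotient 2u³ + 5u² + 137u + 201.
Next, u = −3/2 is a root, so (2u + 3) is a factor; dividing leaves u² + u + 67.
The quadratic u² + u + 67 has discriminant −267 < 0 and is irreducible over ℤ.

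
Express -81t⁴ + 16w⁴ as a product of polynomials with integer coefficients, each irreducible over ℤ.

(2w - 3t)(2w + 3t)(4w² + 9t²)

Write as (4w²)² − (9t²)², then factor 4w² - 9t² once more.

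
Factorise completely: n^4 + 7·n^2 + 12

Substitute u = n^2 to get a quadratic in u, then factor.
n^2 + 4 is irreducible over ℤ (sum of squares).
n^2 + 3 is irreducible over ℤ (always positive, so no real roots).

(n^2 + 3)·(n^2 + 4)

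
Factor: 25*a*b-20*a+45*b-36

Group as (25*a*b-20*a) + (45*b-36) = 5*a*(5*b-4) + 9*(5*b-4).
Both groups share the factor (5*b-4).

(5*a+9)*(5*b-4)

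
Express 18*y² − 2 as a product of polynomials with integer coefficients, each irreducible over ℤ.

2*(3*y + 1)*(3*y − 1)

Factor out 2, leaving 9*y² − 1, which is a difference of two squares.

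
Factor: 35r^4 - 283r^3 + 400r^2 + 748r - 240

(5r + 6)(7r - 2)(r - 4)(r - 5)

Among the possible rational roots, r = -6/5 is a root, so (5r + 6) is a factor; dividing leaves 7r^3 - 65r^2 + 158r - 40.
Continuing, r = 4 is a root, so (r - 4) is a factor; dividing leaves 7r^2 - 37r + 10.
The remaining quadratic factors as (7r - 2)(r - 5).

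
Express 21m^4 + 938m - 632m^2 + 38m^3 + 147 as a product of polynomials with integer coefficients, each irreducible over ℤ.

(3m - 7)(7m + 1)(m + 7)(m - 3)

Trying the rational-root candidates, m = -7 is a root, so (m + 7) is a factor; dividing leaves 21m^3 - 109m^2 + 131m + 21.
Continuing, m = -1/7 is a root, giving the factor (7m + 1) and quotient 3m^2 - 16m + 21.
The remaining quadratic factors as (m - 3)(3m - 7).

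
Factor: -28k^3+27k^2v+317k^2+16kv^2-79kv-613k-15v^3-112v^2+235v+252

Group: 7k(-4k^2+kv+43k+3v^2+20v-63) + (-5v-4)(-4k^2+kv+43k+3v^2+20v-63); both groups contain (-4k^2+kv+43k+3v^2+20v-63), so (7k-5v-4) is a factor with cofactor -4k^2+kv+43k+3v^2+20v-63.
The cofactor groups again: -4k^2+kv+43k+3v^2+20v-63 = -k(4k+3v-7) + (v+9)(4k+3v-7); both groups contain (4k+3v-7), giving -(k-v-9)(4k+3v-7).

-(4k+3v-7)(7k-5v-4)(k-v-9)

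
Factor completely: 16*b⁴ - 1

(2*b + 1)*(2*b - 1)*(4*b² + 1)

Write as (4*b²)² − (1)², then factor 4*b² - 1 once more.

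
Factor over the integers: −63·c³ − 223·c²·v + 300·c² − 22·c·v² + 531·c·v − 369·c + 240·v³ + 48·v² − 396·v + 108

Group: 9·c·(−7·c² − 31·c·v + 24·c − 30·v² + 39·v − 9) + (−8·v − 12)·(−7·c² − 31·c·v + 24·c − 30·v² + 39·v − 9); both groups contain (−7·c² − 31·c·v + 24·c − 30·v² + 39·v − 9), so (9·c − 8·v − 12) is a factor with cofactor −7·c² − 31·c·v + 24·c − 30·v² + 39·v − 9.
The cofactor groups again: −7·c² − 31·c·v + 24·c − 30·v² + 39·v − 9 = −c·(7·c + 10·v − 3) + (−3·v + 3)·(7·c + 10·v − 3); both groups contain (7·c + 10·v − 3), giving −(c + 3·v − 3)·(7·c + 10·v − 3).

−(7·c + 10·v − 3)·(9·c − 8·v − 12)·(c + 3·v − 3)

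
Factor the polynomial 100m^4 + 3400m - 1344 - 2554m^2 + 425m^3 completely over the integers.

Among the possible rational roots, m = 4/5 is a root, so (5m - 4) divides it; the quotient is 20m^3 + 101m^2 - 430m + 336.
Continuing, m = -8 is a root, so (m + 8) is a factor; dividing leaves 20m^2 - 59m + 42.
The remaining quadratic factors as (5m - 6)(4m - 7).

(4m - 7)(5m - 4)(5m - 6)(m + 8)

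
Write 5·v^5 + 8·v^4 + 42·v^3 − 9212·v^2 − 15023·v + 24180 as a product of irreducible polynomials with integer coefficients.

Trying the rational-root candidates, v = −13/5 is a root, so (5·v + 13) divides it; the quotient is v^4 − v^3 + 11·v^2 − 1871·v + 1860.
Next, v = 1 is a root, so (v − 1) is a factor; dividing leaves v^3 + 11·v − 1860.
Continuing, v = 12 is a root, so (v − 12) divides it; the quotient is v^2 + 12·v + 155.
The quadratic v^2 + 12·v + 155 has discriminant −476 < 0 and is irreducible over ℤ.

(5·v + 13)·(v − 1)·(v − 12)·(v^2 + 12·v + 155)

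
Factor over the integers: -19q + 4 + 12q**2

Need a pair with product 12·4 = 48 and sum -19: that's -3 and -16.
Split the middle term: 12q**2 - 3q - 16q + 4 = 3q(4q - 1) - 4(4q - 1).

(3q - 4)(4q - 1)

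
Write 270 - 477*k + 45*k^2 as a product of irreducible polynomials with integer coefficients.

9*(5*k - 3)*(k - 10)

Pull out the common factor 9, then factor the remaining trinomial.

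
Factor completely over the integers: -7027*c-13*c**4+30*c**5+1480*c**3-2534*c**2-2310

(5*c+2)*(6*c+7)*(c-3)*(c**2+c+55)

By the rational root theorem, c = 3 is a root, so (c-3) is a factor; dividing leaves 30*c**4+77*c**3+1711*c**2+2599*c+770.
Then c = -7/6 is a root, giving the factor (6*c+7) and quotient 5*c**3+7*c**2+277*c+110.
Then c = -2/5 is a root, giving the factor (5*c+2) and quotient c**2+c+55.
The quadratic c**2+c+55 has discriminant -219 < 0 and is irreducible over ℤ.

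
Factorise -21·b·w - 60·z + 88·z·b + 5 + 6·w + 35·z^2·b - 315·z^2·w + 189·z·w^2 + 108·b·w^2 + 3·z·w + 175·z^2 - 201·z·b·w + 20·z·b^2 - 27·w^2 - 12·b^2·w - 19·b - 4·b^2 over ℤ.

(5·z - 3·w - 1)·(7·z + 4·b - 1)·(b - 9·w + 5)

Group: b·(35·z^2 + 20·z·b - 21·z·w - 12·z - 12·b·w - 4·b + 3·w + 1) + (-9·w + 5)·(35·z^2 + 20·z·b - 21·z·w - 12·z - 12·b·w - 4·b + 3·w + 1); both groups contain (35·z^2 + 20·z·b - 21·z·w - 12·z - 12·b·w - 4·b + 3·w + 1), so (b - 9·w + 5) is a factor with cofactor 35·z^2 + 20·z·b - 21·z·w - 12·z - 12·b·w - 4·b + 3·w + 1.
The cofactor groups again: 35·z^2 + 20·z·b - 21·z·w - 12·z - 12·b·w - 4·b + 3·w + 1 = 7·z·(5·z - 3·w - 1) + (4·b - 1)·(5·z - 3·w - 1); both groups contain (5·z - 3·w - 1), giving (7·z + 4·b - 1)·(5·z - 3·w - 1).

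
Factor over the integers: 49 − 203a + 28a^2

Pull out the common factor 7, then factor the remaining trinomial.

7(4a − 1)(a − 7)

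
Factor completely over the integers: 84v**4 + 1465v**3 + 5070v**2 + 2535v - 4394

By the rational root theorem, v = -13 is a root, giving the factor (v + 13) and quotient 84v**3 + 373v**2 + 221v - 338.
Continuing, v = -13/7 is a root, so (7v + 13) divides it; the quotient is 12v**2 + 31v - 26.
The remaining quadratic factors as (3v - 2)(4v + 13).

(3v - 2)(4v + 13)(7v + 13)(v + 13)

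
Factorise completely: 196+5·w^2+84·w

(5·w+14)·(w+14)

Need a pair with product 5·196 = 980 and sum 84: that's 14 and 70.
Split the middle term: 5·w^2+14·w + 70·w+196 = w·(5·w+14) + 14·(5·w+14).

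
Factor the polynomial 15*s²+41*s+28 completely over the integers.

(3*s+4)*(5*s+7)

Need a pair with product 15·28 = 420 and sum 41: that's 21 and 20.
Split the middle term: 15*s²+21*s + 20*s+28 = 3*s*(5*s+7) + 4*(5*s+7).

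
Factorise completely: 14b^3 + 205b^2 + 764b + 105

(2b + 15)(7b + 1)(b + 7)

Trying the rational-root candidates, b = −7 is a root, so (b + 7) is a factor; dividing leaves 14b^2 + 107b + 15.
The remaining quadratic factors as (2b + 15)(7b + 1).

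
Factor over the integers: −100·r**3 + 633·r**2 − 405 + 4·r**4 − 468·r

Testing divisors of the constant over divisors of the leading coefficient, r = 9 is a root, giving the factor (r − 9) and quotient 4·r**3 − 64·r**2 + 57·r + 45.
Continuing, r = −1/2 is a root, so (2·r + 1) divides it; the quotient is 2·r**2 − 33·r + 45.
The remaining quadratic factors as (r − 15)(2·r − 3).

(2·r + 1)·(2·r − 3)·(r − 15)·(r − 9)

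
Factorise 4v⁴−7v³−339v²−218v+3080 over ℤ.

Testing divisors of the constant over divisors of the leading coefficient, v = −4 is a root, so (v+4) divides it; the quotient is 4v³−23v²−247v+770.
Continuing, v = −7 is a root, giving the factor (v+7) and quotient 4v²−51v+110.
The remaining quadratic factors as (v−10)(4v−11).

(4v−11)(v+4)(v+7)(v−10)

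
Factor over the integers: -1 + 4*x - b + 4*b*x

Group as (4*b*x - b) + (4*x - 1) = b*(4*x - 1) + (4*x - 1).
Both groups share the factor (4*x - 1).

(4*x - 1)*(b + 1)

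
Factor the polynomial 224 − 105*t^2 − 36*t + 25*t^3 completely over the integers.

(5*t + 7)*(5*t − 8)*(t − 4)

By the rational root theorem, t = −7/5 is a root, so (5*t + 7) is a factor; dividing leaves 5*t^2 − 28*t + 32.
The remaining quadratic factors as (5*t − 8)(t − 4).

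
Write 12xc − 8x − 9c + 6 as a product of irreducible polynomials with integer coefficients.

(3c − 2)(4x − 3)

Group as (12xc − 8x) + (−9c + 6) = 4x(3c − 2) − 3(3c − 2).
Both groups share the factor (3c − 2).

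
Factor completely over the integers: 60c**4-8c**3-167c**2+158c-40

Among the possible rational roots, c = 4/5 is a root, so (5c-4) divides it; the quotient is 12c**3+8c**2-27c+10.
Then c = 1/2 is a root, so (2c-1) divides it; the quotient is 6c**2+7c-10.
The remaining quadratic factors as (c+2)(6c-5).

(2c-1)(5c-4)(6c-5)(c+2)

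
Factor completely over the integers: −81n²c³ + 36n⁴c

9cn²(2n − 3c)(2n + 3c)

Factor out 9n²c, leaving 4n² − 9c², which is a difference of two squares.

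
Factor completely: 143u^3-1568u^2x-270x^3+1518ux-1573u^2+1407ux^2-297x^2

(11u-3x)(13u-9x)(u-10x-11)

Group: 13u(11u^2-113ux-121u+30x^2+33x) - 9x(11u^2-113ux-121u+30x^2+33x); both groups contain (11u^2-113ux-121u+30x^2+33x), so (13u-9x) is a factor with cofactor 11u^2-113ux-121u+30x^2+33x.
The cofactor groups again: 11u^2-113ux-121u+30x^2+33x = 11u(u-10x-11) - 3x(u-10x-11); both groups contain (u-10x-11), giving (11u-3x)(u-10x-11).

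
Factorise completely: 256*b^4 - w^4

(4*b)⁴ − (w)⁴ = ((4*b)² − (w)²)((4*b)² + (w)²); the first factor splits again, the second (16*b^2 + w^2) is irreducible.

(4*b + w)*(4*b - w)*(16*b^2 + w^2)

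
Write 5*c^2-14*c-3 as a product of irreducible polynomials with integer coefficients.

Need a pair with product 5·(-3) = -15 and sum -14: that's -15 and 1.
Split the middle term: 5*c^2-15*c + c-3 = 5*c*(c-3) + (c-3).

(5*c+1)*(c-3)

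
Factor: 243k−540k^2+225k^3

Pull out the common factor 9k, then factor the remaining trinomial.

9k(5k−3)(5k−9)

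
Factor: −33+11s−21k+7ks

(7k+11)(s−3)

Group as (7ks−21k) + (11s−33) = 7k(s−3) + 11(s−3).
Both groups share the factor (s−3).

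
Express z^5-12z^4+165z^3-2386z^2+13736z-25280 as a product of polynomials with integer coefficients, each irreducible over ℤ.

(z-4)(z-5)(z-8)(z^2+5z+158)

Trying the rational-root candidates, z = 8 is a root, giving the factor (z-8) and quotient z^4-4z^3+133z^2-1322z+3160.
Continuing, z = 4 is a root, so (z-4) divides it; the quotient is z^3+133z-790.
Next, z = 5 is a root, so (z-5) is a factor; dividing leaves z^2+5z+158.
The quadratic z^2+5z+158 has discriminant -607 < 0 and is irreducible over ℤ.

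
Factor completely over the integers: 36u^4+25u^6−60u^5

Factor out u^4 first: what remains is 25u^2−60u+36.
Recognize a perfect-square trinomial with the parts 6 and 5u.

u^4(5u−6)^2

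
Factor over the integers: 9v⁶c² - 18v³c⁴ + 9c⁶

9c²(v³ - c²)²

Every term has a factor of 9c²; factoring it out leaves v⁶ - 2v³c² + c⁴.
Recognize a perfect-square trinomial with the parts v³ and c².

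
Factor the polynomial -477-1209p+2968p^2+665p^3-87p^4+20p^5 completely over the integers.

(4p+1)(5p-3)(p+3)(p^2-7p+53)

Testing divisors of the constant over divisors of the leading coefficient, p = 3/5 is a root, so (5p-3) is a factor; dividing leaves 4p^4-15p^3+124p^2+668p+159.
Next, p = -3 is a root, so (p+3) divides it; the quotient is 4p^3-27p^2+205p+53.
Then p = -1/4 is a root, so (4p+1) is a factor; dividing leaves p^2-7p+53.
The quadratic p^2-7p+53 has discriminant -163 < 0 and is irreducible over ℤ.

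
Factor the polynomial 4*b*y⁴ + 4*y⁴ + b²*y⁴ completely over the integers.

y⁴*(b + 2)²

Factor out y⁴ first: what remains is b² + 4*b + 4.
Recognize a perfect-square trinomial with the parts b and 2.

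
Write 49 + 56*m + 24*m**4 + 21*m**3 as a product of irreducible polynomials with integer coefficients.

(8*m + 7)*(3*m**3 + 7)

Group as (24*m**4 + 56*m) + (21*m**3 + 49) = 8*m*(3*m**3 + 7) + 7*(3*m**3 + 7).
Both groups share the factor (3*m**3 + 7).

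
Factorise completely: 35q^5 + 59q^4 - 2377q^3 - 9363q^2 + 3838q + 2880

Testing divisors of the constant over divisors of the leading coefficient, q = 5/7 is a root, so (7q - 5) is a factor; dividing leaves 5q^4 + 12q^3 - 331q^2 - 1574q - 576.
Continuing, q = 9 is a root, giving the factor (q - 9) and quotient 5q^3 + 57q^2 + 182q + 64.
Then q = -2/5 is a root, so (5q + 2) divides it; the quotient is q^2 + 11q + 32.
The quadratic q^2 + 11q + 32 has discriminant -7 < 0 and is irreducible over ℤ.

(5q + 2)(7q - 5)(q - 9)(q^2 + 11q + 32)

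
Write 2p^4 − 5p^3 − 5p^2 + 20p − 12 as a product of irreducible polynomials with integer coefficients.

Testing divisors of the constant over divisors of the leading coefficient, p = 3/2 is a root, so (2p − 3) is a factor; dividing leaves p^3 − p^2 − 4p + 4.
Continuing, p = −2 is a root, giving the factor (p + 2) and quotient p^2 − 3p + 2.
The remaining quadratic factors as (p − 2)(p − 1).

(2p − 3)(p + 2)(p − 1)(p − 2)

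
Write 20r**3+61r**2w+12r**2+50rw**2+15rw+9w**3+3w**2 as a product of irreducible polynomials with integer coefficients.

(4r+w)(5r+9w+3)(r+w)

Group: 4r(5r**2+14rw+3r+9w**2+3w) + w(5r**2+14rw+3r+9w**2+3w); both groups contain (5r**2+14rw+3r+9w**2+3w), so (4r+w) is a factor with cofactor 5r**2+14rw+3r+9w**2+3w.
The cofactor groups again: 5r**2+14rw+3r+9w**2+3w = r(5r+9w+3) + w(5r+9w+3); both groups contain (5r+9w+3), giving (r+w)(5r+9w+3).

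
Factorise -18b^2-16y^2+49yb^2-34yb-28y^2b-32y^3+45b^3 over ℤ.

-(4y-5b+2)(8y+9b)(y+b)

Group: 8y(-4y^2+yb-2y+5b^2-2b) + 9b(-4y^2+yb-2y+5b^2-2b); both groups contain (-4y^2+yb-2y+5b^2-2b), so (8y+9b) is a factor with cofactor -4y^2+yb-2y+5b^2-2b.
The cofactor groups again: -4y^2+yb-2y+5b^2-2b = -4y(y+b) + (5b-2)(y+b); both groups contain (y+b), giving -(4y-5b+2)(y+b).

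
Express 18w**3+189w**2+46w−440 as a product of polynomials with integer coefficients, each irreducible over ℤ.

(3w−4)(6w+11)(w+10)

Trying the rational-root candidates, w = −10 is a root, so (w+10) divides it; the quotient is 18w**2+9w−44.
The remaining quadratic factors as (3w−4)(6w+11).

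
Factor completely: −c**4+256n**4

(4n−c)(4n+c)(16n**2+c**2)

Difference of squares twice: with A = 4n and B = c, A⁴ − B⁴ = (A² − B²)(A² + B²), and A² − B² factors again.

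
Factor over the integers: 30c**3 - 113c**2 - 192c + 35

(5c + 7)(6c - 1)(c - 5)

Trying the rational-root candidates, c = -7/5 is a root, so (5c + 7) is a factor; dividing leaves 6c**2 - 31c + 5.
The remaining quadratic factors as (6c - 1)(c - 5).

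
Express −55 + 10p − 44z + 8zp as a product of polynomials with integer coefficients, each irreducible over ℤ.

(2p − 11)(4z + 5)

Group as (8zp − 44z) + (10p − 55) = 4z(2p − 11) + 5(2p − 11).
Both groups share the factor (2p − 11).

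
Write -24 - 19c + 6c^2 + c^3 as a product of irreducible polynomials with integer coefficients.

(c + 1)(c + 8)(c - 3)

Trying the rational-root candidates, c = 3 is a root, giving the factor (c - 3) and quotient c^2 + 9c + 8.
The remaining quadratic factors as (c + 1)(c + 8).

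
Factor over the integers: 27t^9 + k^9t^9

Factor out t^9 first: what remains is k^9 + 27.
Recognize a sum of cubes with the parts 3 and k^3.

t^9(k^3 + 3)(k^6 - 3k^3 + 9)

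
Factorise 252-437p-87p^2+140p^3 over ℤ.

(4p+7)(5p-9)(7p-4)

Trying the rational-root candidates, p = 4/7 is a root, giving the factor (7p-4) and quotient 20p^2-p-63.
The remaining quadratic factors as (5p-9)(4p+7).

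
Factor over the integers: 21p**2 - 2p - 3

(3p + 1)(7p - 3)

Need a pair with product 21·(-3) = -63 and sum -2: that's 7 and -9.
Split the middle term: 21p**2 + 7p - 9p - 3 = 7p(3p + 1) - 3(3p + 1).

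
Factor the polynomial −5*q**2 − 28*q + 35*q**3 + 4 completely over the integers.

Group as (35*q**3 − 28*q) + (−5*q**2 + 4) = 7*q*(5*q**2 − 4) − (5*q**2 − 4).
Both groups share the factor (5*q**2 − 4).

(7*q − 1)*(5*q**2 − 4)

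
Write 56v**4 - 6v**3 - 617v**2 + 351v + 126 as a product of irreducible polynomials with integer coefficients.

Among the possible rational roots, v = 6/7 is a root, so (7v - 6) divides it; the quotient is 8v**3 + 6v**2 - 83v - 21.
Then v = -1/4 is a root, so (4v + 1) divides it; the quotient is 2v**2 + v - 21.
The remaining quadratic factors as (2v + 7)(v - 3).

(2v + 7)(4v + 1)(7v - 6)(v - 3)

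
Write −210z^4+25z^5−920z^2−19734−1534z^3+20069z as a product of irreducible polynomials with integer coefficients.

(5z−11)(5z−6)(z−13)(z^2+8z+23)

Trying the rational-root candidates, z = 13 is a root, so (z−13) divides it; the quotient is 25z^4+115z^3−39z^2−1427z+1518.
Then z = 11/5 is a root, so (5z−11) divides it; the quotient is 5z^3+34z^2+67z−138.
Continuing, z = 6/5 is a root, so (5z−6) is a factor; dividing leaves z^2+8z+23.
The quadratic z^2+8z+23 has discriminant −28 < 0 and is irreducible over ℤ.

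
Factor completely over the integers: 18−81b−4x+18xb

Group as (18xb−4x) + (−81b+18) = 2x(9b−2) − 9(9b−2).
Both groups share the factor (9b−2).

(2x−9)(9b−2)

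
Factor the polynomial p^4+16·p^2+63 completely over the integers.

Substitute u = p^2 to get a quadratic in u, then factor.
p^2+9 is irreducible over ℤ (sum of squares).
p^2+7 is irreducible over ℤ (always positive, so no real roots).

(p^2+7)·(p^2+9)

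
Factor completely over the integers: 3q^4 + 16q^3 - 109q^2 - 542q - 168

Trying the rational-root candidates, q = -4 is a root, so (q + 4) divides it; the quotient is 3q^3 + 4q^2 - 125q - 42.
Next, q = 6 is a root, so (q - 6) divides it; the quotient is 3q^2 + 22q + 7.
The remaining quadratic factors as (3q + 1)(q + 7).

(3q + 1)(q + 4)(q + 7)(q - 6)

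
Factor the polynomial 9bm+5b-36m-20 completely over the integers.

Group as (9bm+5b) + (-36m-20) = b(9m+5) - 4(9m+5).
Both groups share the factor (9m+5).

(9m+5)(b-4)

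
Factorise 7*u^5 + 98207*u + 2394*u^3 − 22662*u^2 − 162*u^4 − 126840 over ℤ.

Among the possible rational roots, u = 7 is a root, so (u − 7) is a factor; dividing leaves 7*u^4 − 113*u^3 + 1603*u^2 − 11441*u + 18120.
Next, u = 15/7 is a root, so (7*u − 15) divides it; the quotient is u^3 − 14*u^2 + 199*u − 1208.
Next, u = 8 is a root, so (u − 8) is a factor; dividing leaves u^2 − 6*u + 151.
The quadratic u^2 − 6*u + 151 has discriminant −568 < 0 and is irreducible over ℤ.

(7*u − 15)*(u − 7)*(u − 8)*(u^2 − 6*u + 151)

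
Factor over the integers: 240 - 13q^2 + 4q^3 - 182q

Testing divisors of the constant over divisors of the leading coefficient, q = 8 is a root, so (q - 8) divides it; the quotient is 4q^2 + 19q - 30.
The remaining quadratic factors as (q + 6)(4q - 5).

(4q - 5)(q + 6)(q - 8)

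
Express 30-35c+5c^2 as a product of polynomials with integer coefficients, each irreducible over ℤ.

Pull out the common factor 5, then factor the remaining trinomial.

5(c-1)(c-6)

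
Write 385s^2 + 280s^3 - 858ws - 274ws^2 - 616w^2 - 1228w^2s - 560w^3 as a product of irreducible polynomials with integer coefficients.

-(14w - 5s)(4w + 7s)(10w + 8s + 11)

Group: 10w(-56w^2 - 78ws + 35s^2) + (8s + 11)(-56w^2 - 78ws + 35s^2); both groups contain (-56w^2 - 78ws + 35s^2), so (10w + 8s + 11) is a factor with cofactor -56w^2 - 78ws + 35s^2.
The cofactor groups again: -56w^2 - 78ws + 35s^2 = -4w(14w - 5s) - 7s(14w - 5s); both groups contain (14w - 5s), giving -(4w + 7s)(14w - 5s).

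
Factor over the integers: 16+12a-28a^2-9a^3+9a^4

Testing divisors of the constant over divisors of the leading coefficient, a = -4/3 is a root, so (3a+4) is a factor; dividing leaves 3a^3-7a^2+4.
Next, a = 2 is a root, giving the factor (a-2) and quotient 3a^2-a-2.
The remaining quadratic factors as (3a+2)(a-1).

(3a+2)(3a+4)(a-1)(a-2)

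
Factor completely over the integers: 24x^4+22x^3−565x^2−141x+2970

By the rational root theorem, x = −11/4 is a root, giving the factor (4x+11) and quotient 6x^3−11x^2−111x+270.
Then x = 10/3 is a root, giving the factor (3x−10) and quotient 2x^2+3x−27.
The remaining quadratic factors as (2x+9)(x−3).

(2x+9)(3x−10)(4x+11)(x−3)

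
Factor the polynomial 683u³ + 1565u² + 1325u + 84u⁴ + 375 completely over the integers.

(3u + 5)(4u + 3)(7u + 5)(u + 5)

By the rational root theorem, u = -5 is a root, so (u + 5) divides it; the quotient is 84u³ + 263u² + 250u + 75.
Next, u = -5/3 is a root, giving the factor (3u + 5) and quotient 28u² + 41u + 15.
The remaining quadratic factors as (7u + 5)(4u + 3).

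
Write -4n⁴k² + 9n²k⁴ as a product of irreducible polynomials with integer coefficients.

Factor out n²k² first: what remains is -4n² + 9k².
Recognize a difference of squares with the parts 3k and 2n.

-k²n²(2n - 3k)(2n + 3k)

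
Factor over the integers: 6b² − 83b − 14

(6b + 1)(b − 14)

Need a pair with product 6·(−14) = −84 and sum −83: that's −84 and 1.
Split the middle term: 6b² − 84b + b − 14 = 6b(b − 14) + (b − 14).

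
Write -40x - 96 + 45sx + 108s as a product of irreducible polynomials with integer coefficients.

Group as (45sx + 108s) + (-40x - 96) = 9s(5x + 12) - 8(5x + 12).
Both groups share the factor (5x + 12).

(5x + 12)(9s - 8)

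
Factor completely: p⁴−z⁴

(p)⁴ − (z)⁴ = ((p)² − (z)²)((p)² + (z)²); the first factor splits again, the second (p²+z²) is irreducible.

(p+z)*(p−z)*(p²+z²)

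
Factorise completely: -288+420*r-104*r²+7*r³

By the rational root theorem, r = 6/7 is a root, so (7*r-6) is a factor; dividing leaves r²-14*r+48.
The remaining quadratic factors as (r-8)(r-6).

(7*r-6)*(r-6)*(r-8)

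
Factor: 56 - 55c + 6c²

Need a pair with product 6·56 = 336 and sum -55: that's -7 and -48.
Split the middle term: 6c² - 7c - 48c + 56 = c(6c - 7) - 8(6c - 7).

(6c - 7)(c - 8)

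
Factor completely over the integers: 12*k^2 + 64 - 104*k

4*(3*k - 2)*(k - 8)

Pull out the common factor 4, then factor the remaining trinomial.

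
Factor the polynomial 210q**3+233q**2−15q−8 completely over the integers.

Trying the rational-root candidates, q = 1/5 is a root, giving the factor (5q−1) and quotient 42q**2+55q+8.
The remaining quadratic factors as (6q+1)(7q+8).

(5q−1)(6q+1)(7q+8)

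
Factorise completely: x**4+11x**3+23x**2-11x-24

Testing divisors of the constant over divisors of the leading coefficient, x = -3 is a root, so (x+3) divides it; the quotient is x**3+8x**2-x-8.
Continuing, x = 1 is a root, so (x-1) divides it; the quotient is x**2+9x+8.
The remaining quadratic factors as (x+8)(x+1).

(x+1)(x+3)(x+8)(x-1)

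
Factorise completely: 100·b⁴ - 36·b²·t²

4·b²·(5·b + 3·t)·(5·b - 3·t)

Pull out the common factor 4·b²; 25·b² - 9·t² is a difference of squares.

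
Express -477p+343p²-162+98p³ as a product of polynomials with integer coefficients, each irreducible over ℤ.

Among the possible rational roots, p = -9/2 is a root, so (2p+9) is a factor; dividing leaves 49p²-49p-18.
The remaining quadratic factors as (7p-9)(7p+2).

(2p+9)(7p+2)(7p-9)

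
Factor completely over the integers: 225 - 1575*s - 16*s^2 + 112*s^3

(4*s + 15)*(4*s - 15)*(7*s - 1)

Among the possible rational roots, s = 1/7 is a root, so (7*s - 1) is a factor; dividing leaves 16*s^2 - 225.
The remaining quadratic factors as (4*s - 15)(4*s + 15).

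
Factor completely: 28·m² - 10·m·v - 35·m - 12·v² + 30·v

(4·m + 2·v - 5)·(7·m - 6·v)

Group: 7·m·(4·m + 2·v - 5) - 6·v·(4·m + 2·v - 5); both groups contain (4·m + 2·v - 5).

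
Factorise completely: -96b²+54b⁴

Pull out the common factor 6b²; 9b²-16 is a difference of squares.

6b²(3b+4)(3b-4)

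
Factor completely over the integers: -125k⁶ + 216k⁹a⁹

Factor out k⁶ first: what remains is 216k³a⁹ - 125.
Recognize a difference of cubes with the parts 6ka³ and 5.

k⁶(6ka³ - 5)(36k²a⁶ + 30ka³ + 25)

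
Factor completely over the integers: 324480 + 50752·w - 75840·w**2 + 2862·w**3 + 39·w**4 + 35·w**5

By the rational root theorem, w = 13/5 is a root, so (5·w - 13) divides it; the quotient is 7·w**4 + 26·w**3 + 640·w**2 - 13504·w - 24960.
Continuing, w = 10 is a root, so (w - 10) is a factor; dividing leaves 7·w**3 + 96·w**2 + 1600·w + 2496.
Continuing, w = -12/7 is a root, giving the factor (7·w + 12) and quotient w**2 + 12·w + 208.
The quadratic w**2 + 12·w + 208 has discriminant -688 < 0 and is irreducible over ℤ.

(5·w - 13)·(7·w + 12)·(w - 10)·(w**2 + 12·w + 208)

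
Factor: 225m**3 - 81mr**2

9m(5m + 3r)(5m - 3r)

Pull out the common factor 9m; 25m**2 - 9r**2 is a difference of squares.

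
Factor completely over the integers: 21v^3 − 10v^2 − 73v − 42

Trying the rational-root candidates, v = −1 is a root, so (v + 1) divides it; the quotient is 21v^2 − 31v − 42.
The remaining quadratic factors as (3v − 7)(7v + 6).

(3v − 7)(7v + 6)(v + 1)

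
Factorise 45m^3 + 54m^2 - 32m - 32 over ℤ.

(3m + 2)(3m + 4)(5m - 4)

Testing divisors of the constant over divisors of the leading coefficient, m = 4/5 is a root, giving the factor (5m - 4) and quotient 9m^2 + 18m + 8.
The remaining quadratic factors as (3m + 2)(3m + 4).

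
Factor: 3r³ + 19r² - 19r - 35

(3r - 5)(r + 1)(r + 7)

By the rational root theorem, r = -1 is a root, so (r + 1) divides it; the quotient is 3r² + 16r - 35.
The remaining quadratic factors as (3r - 5)(r + 7).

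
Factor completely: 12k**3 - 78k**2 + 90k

6k(2k - 3)(k - 5)

Pull out the common factor 6k, then factor the remaining trinomial.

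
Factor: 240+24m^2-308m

4(6m-5)(m-12)

Pull out the common factor 4, then factor the remaining trinomial.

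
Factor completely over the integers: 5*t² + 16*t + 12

(5*t + 6)*(t + 2)

Need a pair with product 5·12 = 60 and sum 16: that's 10 and 6.
Split the middle term: 5*t² + 10*t + 6*t + 12 = 5*t*(t + 2) + 6*(t + 2).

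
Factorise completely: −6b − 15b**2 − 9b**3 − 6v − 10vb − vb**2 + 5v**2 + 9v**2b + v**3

Group: v(v**2 + 8vb + 5v − 9b**2 − 15b − 6) + b(v**2 + 8vb + 5v − 9b**2 − 15b − 6); both groups contain (v**2 + 8vb + 5v − 9b**2 − 15b − 6), so (v + b) is a factor with cofactor v**2 + 8vb + 5v − 9b**2 − 15b − 6.
The cofactor groups again: v**2 + 8vb + 5v − 9b**2 − 15b − 6 = v(v − b − 1) + (9b + 6)(v − b − 1); both groups contain (v − b − 1), giving (v + 9b + 6)(v − b − 1).

(v − b − 1)(v + 9b + 6)(v + b)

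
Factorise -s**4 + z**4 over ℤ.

(z - s)(z + s)(z**2 + s**2)

(z)⁴ − (s)⁴ = ((z)² − (s)²)((z)² + (s)²); the first factor splits again, the second (z**2 + s**2) is irreducible.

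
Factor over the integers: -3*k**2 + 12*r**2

Factor out 3, leaving 4*r**2 - k**2, which is a difference of two squares.

3*(2*r - k)*(2*r + k)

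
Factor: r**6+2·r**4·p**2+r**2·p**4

Every term has a factor of r**2; factoring it out leaves r**4+2·r**2·p**2+p**4.
Recognize a perfect-square trinomial with the parts r**2 and p**2.

r**2·(r**2+p**2)**2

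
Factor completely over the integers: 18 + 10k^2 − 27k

(2k − 3)(5k − 6)

Need a pair with product 10·18 = 180 and sum −27: that's −15 and −12.
Split the middle term: 10k^2 − 15k − 12k + 18 = 5k(2k − 3) − 6(2k − 3).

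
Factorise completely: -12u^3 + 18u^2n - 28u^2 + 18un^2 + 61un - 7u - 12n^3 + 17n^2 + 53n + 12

-(2u - 4n - 1)(2u - n + 3)(3u + 3n + 4)

Group: 2u(-6u^2 - 3un - 17u + 3n^2 - 5n - 12) + (-4n - 1)(-6u^2 - 3un - 17u + 3n^2 - 5n - 12); both groups contain (-6u^2 - 3un - 17u + 3n^2 - 5n - 12), so (2u - 4n - 1) is a factor with cofactor -6u^2 - 3un - 17u + 3n^2 - 5n - 12.
The cofactor groups again: -6u^2 - 3un - 17u + 3n^2 - 5n - 12 = -3u(2u - n + 3) + (-3n - 4)(2u - n + 3); both groups contain (2u - n + 3), giving -(3u + 3n + 4)(2u - n + 3).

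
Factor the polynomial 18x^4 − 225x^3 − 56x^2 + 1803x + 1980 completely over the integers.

(2x + 3)(3x + 5)(3x − 11)(x − 12)

Testing divisors of the constant over divisors of the leading coefficient, x = −3/2 is a root, so (2x + 3) divides it; the quotient is 9x^3 − 126x^2 + 161x + 660.
Next, x = −5/3 is a root, so (3x + 5) divides it; the quotient is 3x^2 − 47x + 132.
The remaining quadratic factors as (3x − 11)(x − 12).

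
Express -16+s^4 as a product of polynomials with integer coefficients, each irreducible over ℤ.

(s)⁴ − (2)⁴ = ((s)² − (2)²)((s)² + (2)²); the first factor splits again, the second (s^2+4) is irreducible.

(s+2)(s-2)(s^2+4)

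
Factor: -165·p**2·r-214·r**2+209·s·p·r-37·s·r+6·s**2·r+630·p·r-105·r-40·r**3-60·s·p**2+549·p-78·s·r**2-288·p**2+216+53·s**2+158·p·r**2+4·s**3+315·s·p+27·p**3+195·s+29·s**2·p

Group: s·(4·s**2+33·s·p-14·s·r+21·s-27·p**2+30·p·r+72·p-8·r**2-30·r+27) + (-p+5·r+8)·(4·s**2+33·s·p-14·s·r+21·s-27·p**2+30·p·r+72·p-8·r**2-30·r+27); both groups contain (4·s**2+33·s·p-14·s·r+21·s-27·p**2+30·p·r+72·p-8·r**2-30·r+27), so (s-p+5·r+8) is a factor with cofactor 4·s**2+33·s·p-14·s·r+21·s-27·p**2+30·p·r+72·p-8·r**2-30·r+27.
The cofactor groups again: 4·s**2+33·s·p-14·s·r+21·s-27·p**2+30·p·r+72·p-8·r**2-30·r+27 = s·(4·s-3·p+2·r+9) + (9·p-4·r+3)·(4·s-3·p+2·r+9); both groups contain (4·s-3·p+2·r+9), giving (s+9·p-4·r+3)·(4·s-3·p+2·r+9).

(4·s-3·p+2·r+9)·(s-p+5·r+8)·(s+9·p-4·r+3)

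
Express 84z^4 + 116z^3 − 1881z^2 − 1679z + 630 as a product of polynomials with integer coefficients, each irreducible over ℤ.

(2z − 9)(6z + 7)(7z − 2)(z + 5)

Testing divisors of the constant over divisors of the leading coefficient, z = 2/7 is a root, so (7z − 2) divides it; the quotient is 12z^3 + 20z^2 − 263z − 315.
Continuing, z = −5 is a root, giving the factor (z + 5) and quotient 12z^2 − 40z − 63.
The remaining quadratic factors as (6z + 7)(2z − 9).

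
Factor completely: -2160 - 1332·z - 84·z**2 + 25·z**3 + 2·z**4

By the rational root theorem, z = -6 is a root, so (z + 6) is a factor; dividing leaves 2·z**3 + 13·z**2 - 162·z - 360.
Continuing, z = 15/2 is a root, so (2·z - 15) divides it; the quotient is z**2 + 14·z + 24.
The remaining quadratic factors as (z + 12)(z + 2).

(2·z - 15)·(z + 12)·(z + 2)·(z + 6)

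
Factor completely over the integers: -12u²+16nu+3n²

Group: 3n(n+6u) - 2u(n+6u); both groups contain (n+6u).

(3n-2u)(n+6u)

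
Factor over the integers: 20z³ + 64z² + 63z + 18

Trying the rational-root candidates, z = -6/5 is a root, so (5z + 6) divides it; the quotient is 4z² + 8z + 3.
The remaining quadratic factors as (2z + 3)(2z + 1).

(2z + 1)(2z + 3)(5z + 6)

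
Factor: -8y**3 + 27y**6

Every term has a factor of y**3; factoring it out leaves 27y**3 - 8.
Recognize a difference of cubes with the parts 3y and 2.

y**3(3y - 2)(9y**2 + 6y + 4)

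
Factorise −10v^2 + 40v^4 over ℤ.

10v^2(2v + 1)(2v − 1)

Every term has a factor of 10v^2. Then 4v^2 − 1 = (2v)² − (1)².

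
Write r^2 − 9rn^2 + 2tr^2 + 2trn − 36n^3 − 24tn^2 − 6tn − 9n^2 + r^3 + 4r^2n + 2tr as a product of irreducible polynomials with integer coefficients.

(r − 3n)(2t + r + 3n)(r + 4n + 1)

Group: 2t(r^2 + rn + r − 12n^2 − 3n) + (r + 3n)(r^2 + rn + r − 12n^2 − 3n); both groups contain (r^2 + rn + r − 12n^2 − 3n), so (2t + r + 3n) is a factor with cofactor r^2 + rn + r − 12n^2 − 3n.
The cofactor groups again: r^2 + rn + r − 12n^2 − 3n = r(r + 4n + 1) − 3n(r + 4n + 1); both groups contain (r + 4n + 1), giving (r − 3n)(r + 4n + 1).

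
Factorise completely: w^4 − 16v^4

(w)⁴ − (2v)⁴ = ((w)² − (2v)²)((w)² + (2v)²); the first factor splits again, the second (w^2 + 4v^2) is irreducible.

(w − 2v)(w + 2v)(w^2 + 4v^2)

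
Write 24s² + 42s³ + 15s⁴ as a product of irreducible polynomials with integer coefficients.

3s²(5s + 4)(s + 2)

Pull out the common factor 3s², then factor the remaining trinomial.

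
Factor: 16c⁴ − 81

(2c + 3)(2c − 3)(4c² + 9)

Difference of squares twice: with A = 2c and B = 3, A⁴ − B⁴ = (A² − B²)(A² + B²), and A² − B² factors again.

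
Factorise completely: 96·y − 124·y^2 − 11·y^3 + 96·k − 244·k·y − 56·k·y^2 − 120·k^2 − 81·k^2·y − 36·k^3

−(12·k + 11·y − 8)·(3·k + y + 12)·(k + y)

Group: k·(−36·k^2 − 45·k·y − 120·k − 11·y^2 − 124·y + 96) + y·(−36·k^2 − 45·k·y − 120·k − 11·y^2 − 124·y + 96); both groups contain (−36·k^2 − 45·k·y − 120·k − 11·y^2 − 124·y + 96), so (k + y) is a factor with cofactor −36·k^2 − 45·k·y − 120·k − 11·y^2 − 124·y + 96.
The cofactor groups again: −36·k^2 − 45·k·y − 120·k − 11·y^2 − 124·y + 96 = −12·k·(3·k + y + 12) + (−11·y + 8)·(3·k + y + 12); both groups contain (3·k + y + 12), giving −(12·k + 11·y − 8)·(3·k + y + 12).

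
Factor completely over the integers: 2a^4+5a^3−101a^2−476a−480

Trying the rational-root candidates, a = −3/2 is a root, giving the factor (2a+3) and quotient a^3+a^2−52a−160.
Then a = 8 is a root, giving the factor (a−8) and quotient a^2+9a+20.
The remaining quadratic factors as (a+5)(a+4).

(2a+3)(a+4)(a+5)(a−8)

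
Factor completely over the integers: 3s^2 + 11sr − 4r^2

Group: s(3s − r) + 4r(3s − r); both groups contain (3s − r).

(3s − r)(s + 4r)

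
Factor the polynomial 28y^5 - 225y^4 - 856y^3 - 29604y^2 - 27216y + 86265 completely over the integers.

(4y + 9)(7y - 9)(y - 15)(y^2 + 6y + 71)

Testing divisors of the constant over divisors of the leading coefficient, y = 15 is a root, giving the factor (y - 15) and quotient 28y^4 + 195y^3 + 2069y^2 + 1431y - 5751.
Continuing, y = 9/7 is a root, so (7y - 9) divides it; the quotient is 4y^3 + 33y^2 + 338y + 639.
Next, y = -9/4 is a root, so (4y + 9) is a factor; dividing leaves y^2 + 6y + 71.
The quadratic y^2 + 6y + 71 has discriminant -248 < 0 and is irreducible over ℤ.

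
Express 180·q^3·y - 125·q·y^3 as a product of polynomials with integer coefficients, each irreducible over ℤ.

Pull out the common factor 5·q·y; 36·q^2 - 25·y^2 is a difference of squares.

5·q·y·(6·q + 5·y)·(6·q - 5·y)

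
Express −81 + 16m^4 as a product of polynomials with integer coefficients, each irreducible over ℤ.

(2m)⁴ − (3)⁴ = ((2m)² − (3)²)((2m)² + (3)²); the first factor splits again, the second (4m^2 + 9) is irreducible.

(2m + 3)(2m − 3)(4m^2 + 9)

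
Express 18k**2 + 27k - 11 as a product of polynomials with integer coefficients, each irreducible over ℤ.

Need a pair with product 18·(-11) = -198 and sum 27: that's -6 and 33.
Split the middle term: 18k**2 - 6k + 33k - 11 = 6k(3k - 1) + 11(3k - 1).

(3k - 1)(6k + 11)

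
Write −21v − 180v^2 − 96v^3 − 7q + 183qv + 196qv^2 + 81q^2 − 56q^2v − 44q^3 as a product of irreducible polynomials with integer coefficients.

−(11q − 8v − 1)(4q − 4v − 7)(q + 3v)

Group: 4q(−11q^2 − 25qv + q + 24v^2 + 3v) + (−4v − 7)(−11q^2 − 25qv + q + 24v^2 + 3v); both groups contain (−11q^2 − 25qv + q + 24v^2 + 3v), so (4q − 4v − 7) is a factor with cofactor −11q^2 − 25qv + q + 24v^2 + 3v.
The cofactor groups again: −11q^2 − 25qv + q + 24v^2 + 3v = −q(11q − 8v − 1) − 3v(11q − 8v − 1); both groups contain (11q − 8v − 1), giving −(q + 3v)(11q − 8v − 1).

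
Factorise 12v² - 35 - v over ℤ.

Need a pair with product 12·(-35) = -420 and sum -1: that's -21 and 20.
Split the middle term: 12v² - 21v + 20v - 35 = 3v(4v - 7) + 5(4v - 7).

(3v + 5)(4v - 7)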